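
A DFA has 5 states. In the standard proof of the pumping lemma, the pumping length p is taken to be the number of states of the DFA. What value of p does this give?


Pumping lemma for regular languages (standard proof):
Take p = |Q|, the number of DFA states.
Any string of length >= |Q| passes through |Q|+1 states while reading its first |Q| symbols,
so by pigeonhole some state repeats, giving the loop that can be pumped.
Here |Q| = 5
Therefore the proof uses p = 5

5


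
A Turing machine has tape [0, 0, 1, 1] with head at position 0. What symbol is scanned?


Tape: [0, 0, 1, 1]
Positions: 0 1 2 3
Values:    0 0 1 1
Head at position 0
tape[0] = 0

0


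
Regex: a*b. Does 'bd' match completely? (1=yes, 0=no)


Pattern: a*b
String: 'bd'
Pattern requires: zero or more 'a's followed by exactly one 'b'
Found 0 leading 'a's
Remaining: 'bd'
Remaining is not 'b' -> no match
Result: 0

0


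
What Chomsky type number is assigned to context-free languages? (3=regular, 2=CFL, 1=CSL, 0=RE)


Chomsky hierarchy levels:
  Type 3: Regular (DFA/NFA/regex)
  Type 2: Context-free (PDA)
  Type 1: Context-sensitive
  Type 0: Recursively enumerable (TM)
'context-free' corresponds to Type 2

2


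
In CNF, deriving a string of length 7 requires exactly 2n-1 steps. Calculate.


Chomsky Normal Form derivation:
String length n = 7
Each step either:
  - Splits a nonterminal into two (n-1 such steps)
  - Converts a nonterminal to terminal (n such steps)
Total = (n-1) + n = 2n - 1
= 2(7) - 1
= 14 - 1
= 13

13


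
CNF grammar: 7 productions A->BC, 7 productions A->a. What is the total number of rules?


CNF allows two rule forms:
  A -> BC (binary): 7 rules
  A -> a (terminal): 7 rules
Total = 7 + 7 = 14

14


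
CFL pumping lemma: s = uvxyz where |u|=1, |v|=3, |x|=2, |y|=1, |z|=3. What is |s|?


|s| = |u| + |v| + |x| + |y| + |z|
= 1 + 3 + 2 + 1 + 3
= 4 + 2 + 4
= 6 + 4
= 10

10


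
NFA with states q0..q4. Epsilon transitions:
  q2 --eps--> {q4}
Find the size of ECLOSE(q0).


Starting from q0
Initialize closure = {q0}
q0 has no outgoing epsilon transitions -> nothing to add
Final closure: {q0}
Size = 1

1


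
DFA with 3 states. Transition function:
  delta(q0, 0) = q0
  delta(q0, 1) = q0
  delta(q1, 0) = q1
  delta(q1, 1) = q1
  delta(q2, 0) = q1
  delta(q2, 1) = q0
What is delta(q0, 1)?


Looking up transition function:
delta(q0, 1) in the table
Row: q0, Column: 1
Result: q0

q0


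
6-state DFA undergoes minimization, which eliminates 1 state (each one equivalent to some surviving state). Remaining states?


Original DFA: 6 states
Redundant states removed: 1
Minimized states = original - removed
= 6 - 1
= 5

5


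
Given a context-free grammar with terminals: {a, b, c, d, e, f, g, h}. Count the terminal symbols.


Terminal symbols: a, b, c, d, e, f, g, h
Counting each: a (#1), b (#2), c (#3), d (#4), e (#5), f (#6), g (#7), h (#8)
Total = 8

8


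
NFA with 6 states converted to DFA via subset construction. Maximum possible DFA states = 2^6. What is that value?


NFA has 6 states
Subset construction: each DFA state = subset of NFA states
Maximum subsets = 2^6
2^6 = 64

64


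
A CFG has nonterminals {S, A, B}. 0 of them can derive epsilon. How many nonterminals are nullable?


Nonterminals: {S, A, B}
A nonterminal is nullable if it can derive epsilon
Counting nullable nonterminals: 0
Total nullable = 0

0


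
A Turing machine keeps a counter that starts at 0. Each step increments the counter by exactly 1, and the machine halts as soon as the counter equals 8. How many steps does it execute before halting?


Counter starts at 0. Counting sequence:
  Step 1: counter = 1
  Step 2: counter = 2
  Step 3: counter = 3
  Step 4: counter = 4
  Step 5: counter = 5
  Step 6: counter = 6
  Step 7: counter = 7
  Step 8: counter = 8
Counter reached 8 -> halt
Total steps = 8

8


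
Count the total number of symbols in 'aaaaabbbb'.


String: 'aaaaabbbb'
Counting characters:
  'a' appears 5 time(s)
  'b' appears 4 time(s)
Total length = 5 + 4 = 9

9


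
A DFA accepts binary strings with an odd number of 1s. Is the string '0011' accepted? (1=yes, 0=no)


DFA has 2 states: q_even (start, accept=no) and q_odd
Processing string '0011' character by character:
  Position 0: read '0', 1-count=0 -> q_even (no change)
  Position 1: read '0', 1-count=0 -> q_even (no change)
  Position 2: read '1', 1-count=1 -> q_odd
  Position 3: read '1', 1-count=2 -> q_even
Final state: q_even, total 1s = 2 (even); the DFA requires an odd count -> reject

0


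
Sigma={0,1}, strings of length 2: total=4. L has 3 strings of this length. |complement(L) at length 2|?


Alphabet: {0,1}
String length: 2
Total strings of length 2 = 2^2 = 4
Strings in L = 3
Complement = total - |L|
= 4 - 3
= 1

1


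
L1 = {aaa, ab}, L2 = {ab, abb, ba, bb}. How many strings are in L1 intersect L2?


L1 = {aaa, ab}
L2 = {ab, abb, ba, bb}
Checking each string in L1 against L2:
  'aaa': in L2? No
  'ab': in L2? Yes
Intersection = {ab}
|L1 ∩ L2| = 1

1


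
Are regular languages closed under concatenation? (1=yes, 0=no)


Regular languages are closed under all standard operations:
- Union: Yes (product construction)
- Intersection: Yes (product construction)
- Complement: Yes (swap accept/reject)
- Concatenation: Yes (NFA construction)
Operation: concatenation -> Closed

1


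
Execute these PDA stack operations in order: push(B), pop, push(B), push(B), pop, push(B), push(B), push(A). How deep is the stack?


Tracing stack operations:
  push(B) -> stack = [B], depth=1
  pop -> removed B, stack = [], depth=0
  push(B) -> stack = [B], depth=1
  push(B) -> stack = [B,B], depth=2
  pop -> removed B, stack = [B], depth=1
  push(B) -> stack = [B,B], depth=2
  push(B) -> stack = [B,B,B], depth=3
  push(A) -> stack = [B,B,B,A], depth=4
Final depth = 4

4


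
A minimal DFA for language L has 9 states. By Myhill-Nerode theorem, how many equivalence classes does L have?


Myhill-Nerode theorem:
Number of equivalence classes = number of states in minimal DFA
Minimal DFA states = 9
Therefore equivalence classes = 9

9


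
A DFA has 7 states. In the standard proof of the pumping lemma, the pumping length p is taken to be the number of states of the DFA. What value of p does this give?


Pumping lemma for regular languages (standard proof):
Take p = |Q|, the number of DFA states.
Any string of length >= |Q| passes through |Q|+1 states while reading its first |Q| symbols,
so by pigeonhole some state repeats, giving the loop that can be pumped.
Here |Q| = 7
Therefore the proof uses p = 7

7


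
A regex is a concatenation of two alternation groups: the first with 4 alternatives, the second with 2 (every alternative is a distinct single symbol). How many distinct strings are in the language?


First group: 4 alternatives
Second group: 2 alternatives
Concatenation: each choice from group 1 pairs with each from group 2
Total = 4 x 2 = 8

8


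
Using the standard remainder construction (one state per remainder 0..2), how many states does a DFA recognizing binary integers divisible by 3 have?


Divisibility by 3 is tracked via the remainder mod 3: 0, 1, ..., 2
The construction assigns one state to each remainder
Number of remainders = 3

3


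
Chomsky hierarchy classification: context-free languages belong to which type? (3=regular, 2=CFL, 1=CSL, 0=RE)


Chomsky hierarchy levels:
  Type 3: Regular (DFA/NFA/regex)
  Type 2: Context-free (PDA)
  Type 1: Context-sensitive
  Type 0: Recursively enumerable (TM)
'context-free' corresponds to Type 2

2


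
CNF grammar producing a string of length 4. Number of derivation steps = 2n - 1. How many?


Chomsky Normal Form derivation:
String length n = 4
Each step either:
  - Splits a nonterminal into two (n-1 such steps)
  - Converts a nonterminal to terminal (n such steps)
Total = (n-1) + n = 2n - 1
= 2(4) - 1
= 8 - 1
= 7

7


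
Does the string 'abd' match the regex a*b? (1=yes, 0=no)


Pattern: a*b
String: 'abd'
Pattern requires: zero or more 'a's followed by exactly one 'b'
Found 1 leading 'a's
Remaining: 'bd'
Remaining is not 'b' -> no match
Result: 0

0


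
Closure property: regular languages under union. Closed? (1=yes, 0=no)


Regular languages are closed under:
- Union (DFA product construction)
- Intersection (DFA product construction)
- Complement (swap accept/reject states)
- Concatenation (NFA construction)
- Kleene star (NFA construction)
union is in this list
Therefore: closed

1


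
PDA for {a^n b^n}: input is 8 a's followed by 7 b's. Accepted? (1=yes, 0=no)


Language requires equal numbers of a's and b's
PDA pushes for each 'a', pops for each 'b'
Number of a's = 8
Number of b's = 7
8 != 7 -> Reject

0


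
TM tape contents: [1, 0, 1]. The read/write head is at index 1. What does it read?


Tape: [1, 0, 1]
Positions: 0 1 2
Values:    1 0 1
Head at position 1
tape[1] = 0

0


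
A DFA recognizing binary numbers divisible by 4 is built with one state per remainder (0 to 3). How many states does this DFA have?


Divisibility by 4 is tracked via the remainder mod 4: 0, 1, ..., 3
The construction assigns one state to each remainder
Number of remainders = 4

4


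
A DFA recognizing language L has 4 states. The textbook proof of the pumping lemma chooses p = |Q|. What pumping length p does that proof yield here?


Pumping lemma for regular languages (standard proof):
Take p = |Q|, the number of DFA states.
Any string of length >= |Q| passes through |Q|+1 states while reading its first |Q| symbols,
so by pigeonhole some state repeats, giving the loop that can be pumped.
Here |Q| = 4
Therefore the proof uses p = 4

4


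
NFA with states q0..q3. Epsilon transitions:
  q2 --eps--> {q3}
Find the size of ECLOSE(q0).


Starting from q0
Initialize closure = {q0}
q0 has no outgoing epsilon transitions -> nothing to add
Final closure: {q0}
Size = 1

1


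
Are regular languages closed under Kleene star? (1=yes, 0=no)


Regular languages are closed under:
- Union (DFA product construction)
- Intersection (DFA product construction)
- Complement (swap accept/reject states)
- Concatenation (NFA construction)
- Kleene star (NFA construction)
Kleene star is in this list
Therefore: closed

1


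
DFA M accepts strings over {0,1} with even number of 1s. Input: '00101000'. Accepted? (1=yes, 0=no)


DFA has 2 states: q_even (start, accept=yes) and q_odd
Processing string '00101000' character by character:
  Position 0: read '0', 1-count=0 -> q_even (no change)
  Position 1: read '0', 1-count=0 -> q_even (no change)
  Position 2: read '1', 1-count=1 -> q_odd
  Position 3: read '0', 1-count=1 -> q_odd (no change)
  Position 4: read '1', 1-count=2 -> q_even
  Position 5: read '0', 1-count=2 -> q_even (no change)
  Position 6: read '0', 1-count=2 -> q_even (no change)
  Position 7: read '0', 1-count=2 -> q_even (no change)
Final state: q_even, total 1s = 2 (even); the DFA requires an even count -> accept

1


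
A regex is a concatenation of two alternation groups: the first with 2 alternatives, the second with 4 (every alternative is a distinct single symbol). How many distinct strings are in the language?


First group: 2 alternatives
Second group: 4 alternatives
Concatenation: each choice from group 1 pairs with each from group 2
Total = 2 x 4 = 8

8


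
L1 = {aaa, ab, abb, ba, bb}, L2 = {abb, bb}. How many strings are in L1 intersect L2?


L1 = {aaa, ab, abb, ba, bb}
L2 = {abb, bb}
Checking each string in L1 against L2:
  'aaa': in L2? No
  'ab': in L2? No
  'abb': in L2? Yes
  'ba': in L2? No
  'bb': in L2? Yes
Intersection = {abb, bb}
|L1 ∩ L2| = 2

2


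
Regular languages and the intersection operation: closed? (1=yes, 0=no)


Regular languages are closed under all standard operations:
- Union: Yes (product construction)
- Intersection: Yes (product construction)
- Complement: Yes (swap accept/reject)
- Concatenation: Yes (NFA construction)
Operation: intersection -> Closed

1


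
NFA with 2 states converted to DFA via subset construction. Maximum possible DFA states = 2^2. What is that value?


NFA has 2 states
Subset construction: each DFA state = subset of NFA states
Maximum subsets = 2^2
2^2 = 4

4


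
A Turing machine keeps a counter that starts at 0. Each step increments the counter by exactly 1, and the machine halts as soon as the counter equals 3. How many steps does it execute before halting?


Counter starts at 0. Counting sequence:
  Step 1: counter = 1
  Step 2: counter = 2
  Step 3: counter = 3
Counter reached 3 -> halt
Total steps = 3

3


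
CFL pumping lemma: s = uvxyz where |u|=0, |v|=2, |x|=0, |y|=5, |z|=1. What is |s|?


|s| = |u| + |v| + |x| + |y| + |z|
= 0 + 2 + 0 + 5 + 1
= 2 + 0 + 6
= 2 + 6
= 8

8


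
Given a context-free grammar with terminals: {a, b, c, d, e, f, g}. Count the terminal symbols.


Terminal symbols: a, b, c, d, e, f, g
Counting each: a (#1), b (#2), c (#3), d (#4), e (#5), f (#6), g (#7)
Total = 7

7


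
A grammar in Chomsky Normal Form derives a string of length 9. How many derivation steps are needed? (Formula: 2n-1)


Chomsky Normal Form derivation:
String length n = 9
Each step either:
  - Splits a nonterminal into two (n-1 such steps)
  - Converts a nonterminal to terminal (n such steps)
Total = (n-1) + n = 2n - 1
= 2(9) - 1
= 18 - 1
= 17

17


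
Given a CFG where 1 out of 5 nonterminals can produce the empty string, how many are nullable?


Nonterminals: {S, A, B, C, D}
A nonterminal is nullable if it can derive epsilon
Counting nullable nonterminals: 1
Total nullable = 1

1


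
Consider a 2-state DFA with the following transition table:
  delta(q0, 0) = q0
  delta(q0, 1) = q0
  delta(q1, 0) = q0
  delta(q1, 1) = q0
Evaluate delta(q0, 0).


Looking up transition function:
delta(q0, 0) in the table
Row: q0, Column: 0
Result: q0

q0


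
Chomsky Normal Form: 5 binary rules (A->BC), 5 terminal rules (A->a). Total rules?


CNF allows two rule forms:
  A -> BC (binary): 5 rules
  A -> a (terminal): 5 rules
Total = 5 + 5 = 10

10


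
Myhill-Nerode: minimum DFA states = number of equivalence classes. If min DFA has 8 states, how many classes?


Myhill-Nerode theorem:
Number of equivalence classes = number of states in minimal DFA
Minimal DFA states = 8
Therefore equivalence classes = 8

8


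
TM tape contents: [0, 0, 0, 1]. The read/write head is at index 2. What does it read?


Tape: [0, 0, 0, 1]
Positions: 0 1 2 3
Values:    0 0 0 1
Head at position 2
tape[2] = 0

0


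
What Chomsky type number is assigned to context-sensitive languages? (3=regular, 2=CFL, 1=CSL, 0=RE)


Chomsky hierarchy levels:
  Type 3: Regular (DFA/NFA/regex)
  Type 2: Context-free (PDA)
  Type 1: Context-sensitive
  Type 0: Recursively enumerable (TM)
'context-sensitive' corresponds to Type 1

1


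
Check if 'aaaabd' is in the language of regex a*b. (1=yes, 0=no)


Pattern: a*b
String: 'aaaabd'
Pattern requires: zero or more 'a's followed by exactly one 'b'
Found 4 leading 'a's
Remaining: 'bd'
Remaining is not 'b' -> no match
Result: 0

0


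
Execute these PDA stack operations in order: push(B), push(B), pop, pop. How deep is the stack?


Tracing stack operations:
  push(B) -> stack = [B], depth=1
  push(B) -> stack = [B,B], depth=2
  pop -> removed B, stack = [B], depth=1
  pop -> removed B, stack = [], depth=0
Final depth = 0

0


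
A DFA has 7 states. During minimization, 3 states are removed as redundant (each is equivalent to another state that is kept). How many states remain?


Original DFA: 7 states
Redundant states removed: 3
Minimized states = original - removed
= 7 - 3
= 4

4


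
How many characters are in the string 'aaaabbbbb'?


String: 'aaaabbbbb'
Counting characters:
  'a' appears 4 time(s)
  'b' appears 5 time(s)
Total length = 4 + 5 = 9

9


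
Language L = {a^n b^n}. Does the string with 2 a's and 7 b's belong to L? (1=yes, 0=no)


Language requires equal numbers of a's and b's
PDA pushes for each 'a', pops for each 'b'
Number of a's = 2
Number of b's = 7
2 != 7 -> Reject

0


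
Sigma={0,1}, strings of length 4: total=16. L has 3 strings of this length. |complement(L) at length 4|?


Alphabet: {0,1}
String length: 4
Total strings of length 4 = 2^4 = 16
Strings in L = 3
Complement = total - |L|
= 16 - 3
= 13

13


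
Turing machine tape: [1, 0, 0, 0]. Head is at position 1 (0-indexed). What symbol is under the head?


Tape: [1, 0, 0, 0]
Positions: 0 1 2 3
Values:    1 0 0 0
Head at position 1
tape[1] = 0

0


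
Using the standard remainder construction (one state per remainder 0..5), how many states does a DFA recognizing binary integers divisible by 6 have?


Divisibility by 6 is tracked via the remainder mod 6: 0, 1, ..., 5
The construction assigns one state to each remainder
Number of remainders = 6

6


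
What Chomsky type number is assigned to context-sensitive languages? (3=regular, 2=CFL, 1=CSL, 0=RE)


Chomsky hierarchy levels:
  Type 3: Regular (DFA/NFA/regex)
  Type 2: Context-free (PDA)
  Type 1: Context-sensitive
  Type 0: Recursively enumerable (TM)
'context-sensitive' corresponds to Type 1

1


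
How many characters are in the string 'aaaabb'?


String: 'aaaabb'
Counting characters:
  'a' appears 4 time(s)
  'b' appears 2 time(s)
Total length = 4 + 2 = 6

6


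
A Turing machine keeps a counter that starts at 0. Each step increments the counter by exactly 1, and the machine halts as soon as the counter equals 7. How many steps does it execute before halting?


Counter starts at 0. Counting sequence:
  Step 1: counter = 1
  Step 2: counter = 2
  Step 3: counter = 3
  Step 4: counter = 4
  Step 5: counter = 5
  Step 6: counter = 6
  Step 7: counter = 7
Counter reached 7 -> halt
Total steps = 7

7


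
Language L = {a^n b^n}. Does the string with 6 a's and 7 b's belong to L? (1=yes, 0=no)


Language requires equal numbers of a's and b's
PDA pushes for each 'a', pops for each 'b'
Number of a's = 6
Number of b's = 7
6 != 7 -> Reject

0


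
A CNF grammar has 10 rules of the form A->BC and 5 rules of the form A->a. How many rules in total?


CNF allows two rule forms:
  A -> BC (binary): 10 rules
  A -> a (terminal): 5 rules
Total = 10 + 5 = 15

15


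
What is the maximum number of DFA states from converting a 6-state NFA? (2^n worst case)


NFA has 6 states
Subset construction: each DFA state = subset of NFA states
Maximum subsets = 2^6
2^6 = 64

64


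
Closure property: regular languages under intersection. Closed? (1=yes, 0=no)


Regular languages are closed under:
- Union (DFA product construction)
- Intersection (DFA product construction)
- Complement (swap accept/reject states)
- Concatenation (NFA construction)
- Kleene star (NFA construction)
intersection is in this list
Therefore: closed

1


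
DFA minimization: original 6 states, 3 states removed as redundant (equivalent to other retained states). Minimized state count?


Original DFA: 6 states
Redundant states removed: 3
Minimized states = original - removed
= 6 - 3
= 3

3


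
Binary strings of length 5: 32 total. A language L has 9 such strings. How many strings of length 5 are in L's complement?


Alphabet: {0,1}
String length: 5
Total strings of length 5 = 2^5 = 32
Strings in L = 9
Complement = total - |L|
= 32 - 9
= 23

23


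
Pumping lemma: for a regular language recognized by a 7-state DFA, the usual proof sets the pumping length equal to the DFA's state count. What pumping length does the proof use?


Pumping lemma for regular languages (standard proof):
Take p = |Q|, the number of DFA states.
Any string of length >= |Q| passes through |Q|+1 states while reading its first |Q| symbols,
so by pigeonhole some state repeats, giving the loop that can be pumped.
Here |Q| = 7
Therefore the proof uses p = 7

7


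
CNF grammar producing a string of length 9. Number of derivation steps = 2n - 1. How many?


Chomsky Normal Form derivation:
String length n = 9
Each step either:
  - Splits a nonterminal into two (n-1 such steps)
  - Converts a nonterminal to terminal (n such steps)
Total = (n-1) + n = 2n - 1
= 2(9) - 1
= 18 - 1
= 17

17


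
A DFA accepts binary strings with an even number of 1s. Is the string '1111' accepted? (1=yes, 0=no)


DFA has 2 states: q_even (start, accept=yes) and q_odd
Processing string '1111' character by character:
  Position 0: read '1', 1-count=1 -> q_odd
  Position 1: read '1', 1-count=2 -> q_even
  Position 2: read '1', 1-count=3 -> q_odd
  Position 3: read '1', 1-count=4 -> q_even
Final state: q_even, total 1s = 4 (even); the DFA requires an even count -> accept

1


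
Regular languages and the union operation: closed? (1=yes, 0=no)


Regular languages are closed under all standard operations:
- Union: Yes (product construction)
- Intersection: Yes (product construction)
- Complement: Yes (swap accept/reject)
- Concatenation: Yes (NFA construction)
Operation: union -> Closed

1


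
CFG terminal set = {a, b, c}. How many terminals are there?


Terminal symbols: a, b, c
Counting each: a (#1), b (#2), c (#3)
Total = 3

3


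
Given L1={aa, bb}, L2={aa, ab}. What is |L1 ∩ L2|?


L1 = {aa, bb}
L2 = {aa, ab}
Checking each string in L1 against L2:
  'aa': in L2? Yes
  'bb': in L2? No
Intersection = {aa}
|L1 ∩ L2| = 1

1


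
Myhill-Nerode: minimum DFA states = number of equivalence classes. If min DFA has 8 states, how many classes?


Myhill-Nerode theorem:
Number of equivalence classes = number of states in minimal DFA
Minimal DFA states = 8
Therefore equivalence classes = 8

8


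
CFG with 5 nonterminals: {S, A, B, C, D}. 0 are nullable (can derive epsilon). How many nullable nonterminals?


Nonterminals: {S, A, B, C, D}
A nonterminal is nullable if it can derive epsilon
Counting nullable nonterminals: 0
Total nullable = 0

0


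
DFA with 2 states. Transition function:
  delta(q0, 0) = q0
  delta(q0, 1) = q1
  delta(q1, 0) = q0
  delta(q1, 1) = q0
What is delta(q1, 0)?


Looking up transition function:
delta(q1, 0) in the table
Row: q1, Column: 0
Result: q0

q0


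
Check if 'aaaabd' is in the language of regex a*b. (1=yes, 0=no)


Pattern: a*b
String: 'aaaabd'
Pattern requires: zero or more 'a's followed by exactly one 'b'
Found 4 leading 'a's
Remaining: 'bd'
Remaining is not 'b' -> no match
Result: 0

0


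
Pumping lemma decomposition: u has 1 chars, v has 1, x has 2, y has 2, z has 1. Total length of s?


|s| = |u| + |v| + |x| + |y| + |z|
= 1 + 1 + 2 + 2 + 1
= 2 + 2 + 3
= 4 + 3
= 7

7


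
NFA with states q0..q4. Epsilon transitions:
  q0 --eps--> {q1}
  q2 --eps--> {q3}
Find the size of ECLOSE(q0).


Starting from q0
Initialize closure = {q0}
Follow epsilon from q0 -> add q1
Final closure: {q0, q1}
Size = 2

2


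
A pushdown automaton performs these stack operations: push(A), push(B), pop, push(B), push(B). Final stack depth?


Tracing stack operations:
  push(A) -> stack = [A], depth=1
  push(B) -> stack = [A,B], depth=2
  pop -> removed B, stack = [A], depth=1
  push(B) -> stack = [A,B], depth=2
  push(B) -> stack = [A,B,B], depth=3
Final depth = 3

3


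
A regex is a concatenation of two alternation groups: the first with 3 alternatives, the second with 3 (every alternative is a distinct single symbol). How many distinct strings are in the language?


First group: 3 alternatives
Second group: 3 alternatives
Concatenation: each choice from group 1 pairs with each from group 2
Total = 3 x 3 = 9

9


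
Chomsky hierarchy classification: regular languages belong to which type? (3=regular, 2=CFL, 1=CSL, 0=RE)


Chomsky hierarchy levels:
  Type 3: Regular (DFA/NFA/regex)
  Type 2: Context-free (PDA)
  Type 1: Context-sensitive
  Type 0: Recursively enumerable (TM)
'regular' corresponds to Type 3

3


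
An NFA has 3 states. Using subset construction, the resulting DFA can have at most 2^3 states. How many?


NFA has 3 states
Subset construction: each DFA state = subset of NFA states
Maximum subsets = 2^3
2^3 = 8

8


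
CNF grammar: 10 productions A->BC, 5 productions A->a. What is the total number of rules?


CNF allows two rule forms:
  A -> BC (binary): 10 rules
  A -> a (terminal): 5 rules
Total = 10 + 5 = 15

15


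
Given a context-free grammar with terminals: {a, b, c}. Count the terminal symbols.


Terminal symbols: a, b, c
Counting each: a (#1), b (#2), c (#3)
Total = 3

3


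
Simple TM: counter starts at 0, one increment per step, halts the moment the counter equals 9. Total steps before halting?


Counter starts at 0. Counting sequence:
  Step 1: counter = 1
  Step 2: counter = 2
  Step 3: counter = 3
  Step 4: counter = 4
  Step 5: counter = 5
  Step 6: counter = 6
  ...
  Step 9: counter = 9
Counter reached 9 -> halt
Total steps = 9

9


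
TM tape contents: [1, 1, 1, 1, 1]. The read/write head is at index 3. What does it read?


Tape: [1, 1, 1, 1, 1]
Positions: 0 1 2 3 4
Values:    1 1 1 1 1
Head at position 3
tape[3] = 1

1


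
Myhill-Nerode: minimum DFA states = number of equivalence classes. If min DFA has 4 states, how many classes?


Myhill-Nerode theorem:
Number of equivalence classes = number of states in minimal DFA
Minimal DFA states = 4
Therefore equivalence classes = 4

4


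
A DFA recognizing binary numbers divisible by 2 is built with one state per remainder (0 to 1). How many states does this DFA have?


Divisibility by 2 is tracked via the remainder mod 2: 0, 1, ..., 1
The construction assigns one state to each remainder
Number of remainders = 2

2


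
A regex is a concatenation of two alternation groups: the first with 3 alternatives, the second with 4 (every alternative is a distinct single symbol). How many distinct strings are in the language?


First group: 3 alternatives
Second group: 4 alternatives
Concatenation: each choice from group 1 pairs with each from group 2
Total = 3 x 4 = 12

12


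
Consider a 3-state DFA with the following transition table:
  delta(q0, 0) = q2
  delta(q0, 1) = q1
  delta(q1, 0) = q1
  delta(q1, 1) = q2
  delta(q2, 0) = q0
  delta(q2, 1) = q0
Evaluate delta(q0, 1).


Looking up transition function:
delta(q0, 1) in the table
Row: q0, Column: 1
Result: q1

q1


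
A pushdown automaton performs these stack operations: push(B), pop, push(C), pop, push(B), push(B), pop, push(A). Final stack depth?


Tracing stack operations:
  push(B) -> stack = [B], depth=1
  pop -> removed B, stack = [], depth=0
  push(C) -> stack = [C], depth=1
  pop -> removed C, stack = [], depth=0
  push(B) -> stack = [B], depth=1
  push(B) -> stack = [B,B], depth=2
  pop -> removed B, stack = [B], depth=1
  push(A) -> stack = [B,A], depth=2
Final depth = 2

2


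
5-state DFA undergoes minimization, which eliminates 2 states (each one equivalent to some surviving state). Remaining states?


Original DFA: 5 states
Redundant states removed: 2
Minimized states = original - removed
= 5 - 2
= 3

3


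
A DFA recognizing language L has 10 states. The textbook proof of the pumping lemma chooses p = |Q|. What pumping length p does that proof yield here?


Pumping lemma for regular languages (standard proof):
Take p = |Q|, the number of DFA states.
Any string of length >= |Q| passes through |Q|+1 states while reading its first |Q| symbols,
so by pigeonhole some state repeats, giving the loop that can be pumped.
Here |Q| = 10
Therefore the proof uses p = 10

10


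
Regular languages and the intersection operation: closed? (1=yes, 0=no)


Regular languages are closed under all standard operations:
- Union: Yes (product construction)
- Intersection: Yes (product construction)
- Complement: Yes (swap accept/reject)
- Concatenation: Yes (NFA construction)
Operation: intersection -> Closed

1


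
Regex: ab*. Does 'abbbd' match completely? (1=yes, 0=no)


Pattern: ab*
String: 'abbbd'
Pattern requires: exactly one 'a' followed by zero or more 'b's
First char is 'a' -> OK
Rest 'bbbd': all b's? No
Result: 0

0


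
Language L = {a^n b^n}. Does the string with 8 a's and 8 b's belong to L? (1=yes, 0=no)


Language requires equal numbers of a's and b's
PDA pushes for each 'a', pops for each 'b'
Number of a's = 8
Number of b's = 8
8 == 8 -> Accept

1


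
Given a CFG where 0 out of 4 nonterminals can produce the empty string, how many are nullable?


Nonterminals: {S, A, B, C}
A nonterminal is nullable if it can derive epsilon
Counting nullable nonterminals: 0
Total nullable = 0

0


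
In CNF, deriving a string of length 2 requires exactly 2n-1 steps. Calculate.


Chomsky Normal Form derivation:
String length n = 2
Each step either:
  - Splits a nonterminal into two (n-1 such steps)
  - Converts a nonterminal to terminal (n such steps)
Total = (n-1) + n = 2n - 1
= 2(2) - 1
= 4 - 1
= 3

3


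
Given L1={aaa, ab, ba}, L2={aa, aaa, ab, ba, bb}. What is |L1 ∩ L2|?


L1 = {aaa, ab, ba}
L2 = {aa, aaa, ab, ba, bb}
Checking each string in L1 against L2:
  'aaa': in L2? Yes
  'ab': in L2? Yes
  'ba': in L2? Yes
Intersection = {aaa, ab, ba}
|L1 ∩ L2| = 3

3


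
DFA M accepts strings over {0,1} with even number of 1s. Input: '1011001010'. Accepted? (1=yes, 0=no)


DFA has 2 states: q_even (start, accept=yes) and q_odd
Processing string '1011001010' character by character:
  Position 0: read '1', 1-count=1 -> q_odd
  Position 1: read '0', 1-count=1 -> q_odd (no change)
  Position 2: read '1', 1-count=2 -> q_even
  Position 3: read '1', 1-count=3 -> q_odd
  Position 4: read '0', 1-count=3 -> q_odd (no change)
  Position 5: read '0', 1-count=3 -> q_odd (no change)
  Position 6: read '1', 1-count=4 -> q_even
  Position 7: read '0', 1-count=4 -> q_even (no change)
  Position 8: read '1', 1-count=5 -> q_odd
  Position 9: read '0', 1-count=5 -> q_odd (no change)
Final state: q_odd, total 1s = 5 (odd); the DFA requires an even count -> reject

0


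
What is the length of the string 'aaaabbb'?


String: 'aaaabbb'
Counting characters:
  'a' appears 4 time(s)
  'b' appears 3 time(s)
Total length = 4 + 3 = 7

7


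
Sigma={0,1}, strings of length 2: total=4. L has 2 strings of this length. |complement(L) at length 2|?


Alphabet: {0,1}
String length: 2
Total strings of length 2 = 2^2 = 4
Strings in L = 2
Complement = total - |L|
= 4 - 2
= 2

2


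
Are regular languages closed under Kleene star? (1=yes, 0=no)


Regular languages are closed under:
- Union (DFA product construction)
- Intersection (DFA product construction)
- Complement (swap accept/reject states)
- Concatenation (NFA construction)
- Kleene star (NFA construction)
Kleene star is in this list
Therefore: closed

1


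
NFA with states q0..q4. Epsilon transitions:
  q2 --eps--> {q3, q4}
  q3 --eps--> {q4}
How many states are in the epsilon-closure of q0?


Starting from q0
Initialize closure = {q0}
q0 has no outgoing epsilon transitions -> nothing to add
Final closure: {q0}
Size = 1

1


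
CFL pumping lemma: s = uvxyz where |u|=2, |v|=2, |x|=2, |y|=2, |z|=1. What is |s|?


|s| = |u| + |v| + |x| + |y| + |z|
= 2 + 2 + 2 + 2 + 1
= 4 + 2 + 3
= 6 + 3
= 9

9


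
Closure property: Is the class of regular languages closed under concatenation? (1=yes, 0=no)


Regular languages are closed under all standard operations:
- Union: Yes (product construction)
- Intersection: Yes (product construction)
- Complement: Yes (swap accept/reject)
- Concatenation: Yes (NFA construction)
Operation: concatenation -> Closed

1


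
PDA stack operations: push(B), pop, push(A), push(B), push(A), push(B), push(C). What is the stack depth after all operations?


Tracing stack operations:
  push(B) -> stack = [B], depth=1
  pop -> removed B, stack = [], depth=0
  push(A) -> stack = [A], depth=1
  push(B) -> stack = [A,B], depth=2
  push(A) -> stack = [A,B,A], depth=3
  push(B) -> stack = [A,B,A,B], depth=4
  push(C) -> stack = [A,B,A,B,C], depth=5
Final depth = 5

5


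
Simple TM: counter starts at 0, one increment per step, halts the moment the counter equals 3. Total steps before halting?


Counter starts at 0. Counting sequence:
  Step 1: counter = 1
  Step 2: counter = 2
  Step 3: counter = 3
Counter reached 3 -> halt
Total steps = 3

3


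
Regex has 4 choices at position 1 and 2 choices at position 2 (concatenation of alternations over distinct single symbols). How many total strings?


First group: 4 alternatives
Second group: 2 alternatives
Concatenation: each choice from group 1 pairs with each from group 2
Total = 4 x 2 = 8

8


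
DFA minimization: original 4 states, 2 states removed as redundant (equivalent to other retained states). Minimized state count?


Original DFA: 4 states
Redundant states removed: 2
Minimized states = original - removed
= 4 - 2
= 2

2


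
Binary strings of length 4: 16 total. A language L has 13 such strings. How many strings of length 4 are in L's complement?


Alphabet: {0,1}
String length: 4
Total strings of length 4 = 2^4 = 16
Strings in L = 13
Complement = total - |L|
= 16 - 13
= 3

3


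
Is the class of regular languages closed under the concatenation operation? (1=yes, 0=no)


Regular languages are closed under:
- Union (DFA product construction)
- Intersection (DFA product construction)
- Complement (swap accept/reject states)
- Concatenation (NFA construction)
- Kleene star (NFA construction)
concatenation is in this list
Therefore: closed

1


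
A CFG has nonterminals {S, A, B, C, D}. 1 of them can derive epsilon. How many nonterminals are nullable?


Nonterminals: {S, A, B, C, D}
A nonterminal is nullable if it can derive epsilon
Counting nullable nonterminals: 1
Total nullable = 1

1


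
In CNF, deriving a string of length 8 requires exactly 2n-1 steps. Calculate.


Chomsky Normal Form derivation:
String length n = 8
Each step either:
  - Splits a nonterminal into two (n-1 such steps)
  - Converts a nonterminal to terminal (n such steps)
Total = (n-1) + n = 2n - 1
= 2(8) - 1
= 16 - 1
= 15

15


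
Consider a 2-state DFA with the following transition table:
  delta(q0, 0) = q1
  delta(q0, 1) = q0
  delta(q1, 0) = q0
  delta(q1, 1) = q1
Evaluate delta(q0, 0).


Looking up transition function:
delta(q0, 0) in the table
Row: q0, Column: 0
Result: q1

q1


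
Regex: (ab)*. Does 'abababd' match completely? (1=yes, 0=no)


Pattern: (ab)*
String: 'abababd'
Pattern requires: zero or more repetitions of 'ab'
Length 7 is odd -> cannot be (ab)* -> no match
Result: 0

0


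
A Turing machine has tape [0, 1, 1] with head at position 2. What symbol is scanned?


Tape: [0, 1, 1]
Positions: 0 1 2
Values:    0 1 1
Head at position 2
tape[2] = 1

1


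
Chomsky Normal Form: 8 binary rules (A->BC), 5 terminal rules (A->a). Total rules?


CNF allows two rule forms:
  A -> BC (binary): 8 rules
  A -> a (terminal): 5 rules
Total = 8 + 5 = 13

13


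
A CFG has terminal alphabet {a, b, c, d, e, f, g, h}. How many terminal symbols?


Terminal symbols: a, b, c, d, e, f, g, h
Counting each: a (#1), b (#2), c (#3), d (#4), e (#5), f (#6), g (#7), h (#8)
Total = 8

8


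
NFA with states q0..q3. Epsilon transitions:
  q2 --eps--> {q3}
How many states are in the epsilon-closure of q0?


Starting from q0
Initialize closure = {q0}
q0 has no outgoing epsilon transitions -> nothing to add
Final closure: {q0}
Size = 1

1


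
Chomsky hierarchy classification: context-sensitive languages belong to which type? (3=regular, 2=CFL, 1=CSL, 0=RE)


Chomsky hierarchy levels:
  Type 3: Regular (DFA/NFA/regex)
  Type 2: Context-free (PDA)
  Type 1: Context-sensitive
  Type 0: Recursively enumerable (TM)
'context-sensitive' corresponds to Type 1

1


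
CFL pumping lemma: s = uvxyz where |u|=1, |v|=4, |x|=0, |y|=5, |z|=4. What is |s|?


|s| = |u| + |v| + |x| + |y| + |z|
= 1 + 4 + 0 + 5 + 4
= 5 + 0 + 9
= 5 + 9
= 14

14


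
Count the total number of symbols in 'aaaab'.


String: 'aaaab'
Counting characters:
  'a' appears 4 time(s)
  'b' appears 1 time(s)
Total length = 4 + 1 = 5

5


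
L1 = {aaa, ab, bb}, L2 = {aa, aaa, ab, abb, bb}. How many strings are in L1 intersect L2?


L1 = {aaa, ab, bb}
L2 = {aa, aaa, ab, abb, bb}
Checking each string in L1 against L2:
  'aaa': in L2? Yes
  'ab': in L2? Yes
  'bb': in L2? Yes
Intersection = {aaa, ab, bb}
|L1 ∩ L2| = 3

3


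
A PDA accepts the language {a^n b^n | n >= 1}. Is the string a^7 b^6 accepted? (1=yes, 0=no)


Language requires equal numbers of a's and b's
PDA pushes for each 'a', pops for each 'b'
Number of a's = 7
Number of b's = 6
7 != 6 -> Reject

0


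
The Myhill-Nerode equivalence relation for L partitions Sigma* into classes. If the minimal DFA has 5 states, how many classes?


Myhill-Nerode theorem:
Number of equivalence classes = number of states in minimal DFA
Minimal DFA states = 5
Therefore equivalence classes = 5

5


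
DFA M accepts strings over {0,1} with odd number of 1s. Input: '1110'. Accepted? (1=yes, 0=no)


DFA has 2 states: q_even (start, accept=no) and q_odd
Processing string '1110' character by character:
  Position 0: read '1', 1-count=1 -> q_odd
  Position 1: read '1', 1-count=2 -> q_even
  Position 2: read '1', 1-count=3 -> q_odd
  Position 3: read '0', 1-count=3 -> q_odd (no change)
Final state: q_odd, total 1s = 3 (odd); the DFA requires an odd count -> accept

1


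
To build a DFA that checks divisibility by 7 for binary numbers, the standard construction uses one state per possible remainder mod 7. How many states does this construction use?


Divisibility by 7 is tracked via the remainder mod 7: 0, 1, ..., 6
The construction assigns one state to each remainder
Number of remainders = 7

7


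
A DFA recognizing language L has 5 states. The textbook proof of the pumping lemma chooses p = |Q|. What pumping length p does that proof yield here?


Pumping lemma for regular languages (standard proof):
Take p = |Q|, the number of DFA states.
Any string of length >= |Q| passes through |Q|+1 states while reading its first |Q| symbols,
so by pigeonhole some state repeats, giving the loop that can be pumped.
Here |Q| = 5
Therefore the proof uses p = 5

5


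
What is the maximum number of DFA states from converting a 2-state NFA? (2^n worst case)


NFA has 2 states
Subset construction: each DFA state = subset of NFA states
Maximum subsets = 2^2
2^2 = 4

4


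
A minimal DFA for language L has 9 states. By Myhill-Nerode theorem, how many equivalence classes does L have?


Myhill-Nerode theorem:
Number of equivalence classes = number of states in minimal DFA
Minimal DFA states = 9
Therefore equivalence classes = 9

9


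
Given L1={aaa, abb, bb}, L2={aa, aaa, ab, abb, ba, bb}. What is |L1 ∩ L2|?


L1 = {aaa, abb, bb}
L2 = {aa, aaa, ab, abb, ba, bb}
Checking each string in L1 against L2:
  'aaa': in L2? Yes
  'abb': in L2? Yes
  'bb': in L2? Yes
Intersection = {aaa, abb, bb}
|L1 ∩ L2| = 3

3


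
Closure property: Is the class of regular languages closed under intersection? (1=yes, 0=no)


Regular languages are closed under all standard operations:
- Union: Yes (product construction)
- Intersection: Yes (product construction)
- Complement: Yes (swap accept/reject)
- Concatenation: Yes (NFA construction)
Operation: intersection -> Closed

1


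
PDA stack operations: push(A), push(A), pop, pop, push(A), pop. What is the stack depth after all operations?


Tracing stack operations:
  push(A) -> stack = [A], depth=1
  push(A) -> stack = [A,A], depth=2
  pop -> removed A, stack = [A], depth=1
  pop -> removed A, stack = [], depth=0
  push(A) -> stack = [A], depth=1
  pop -> removed A, stack = [], depth=0
Final depth = 0

0


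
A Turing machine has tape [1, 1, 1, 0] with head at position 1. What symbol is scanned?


Tape: [1, 1, 1, 0]
Positions: 0 1 2 3
Values:    1 1 1 0
Head at position 1
tape[1] = 1

1


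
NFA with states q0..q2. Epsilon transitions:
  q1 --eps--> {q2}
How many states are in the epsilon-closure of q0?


Starting from q0
Initialize closure = {q0}
q0 has no outgoing epsilon transitions -> nothing to add
Final closure: {q0}
Size = 1

1
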